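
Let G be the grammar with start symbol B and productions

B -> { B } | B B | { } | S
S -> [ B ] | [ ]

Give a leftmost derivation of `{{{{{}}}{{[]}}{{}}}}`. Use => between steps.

B => {B} => {{B}} => {{BB}} => {{{B}B}} => {{{{B}}B}} => {{{{{}}}B}} => {{{{{}}}BB}} => {{{{{}}}{B}B}} => {{{{{}}}{{B}}B}} => {{{{{}}}{{S}}B}} => {{{{{}}}{{[]}}B}} => {{{{{}}}{{[]}}{B}}} => {{{{{}}}{{[]}}{{}}}}

B => {B}   [B -> { B }]
{B} => {{B}}   [B -> { B }]
{{B}} => {{BB}}   [B -> B B]
{{BB}} => {{{B}B}}   [B -> { B }]
{{{B}B}} => {{{{B}}B}}   [B -> { B }]
{{{{B}}B}} => {{{{{}}}B}}   [B -> { }]
{{{{{}}}B}} => {{{{{}}}BB}}   [B -> B B]
{{{{{}}}BB}} => {{{{{}}}{B}B}}   [B -> { B }]
{{{{{}}}{B}B}} => {{{{{}}}{{B}}B}}   [B -> { B }]
{{{{{}}}{{B}}B}} => {{{{{}}}{{S}}B}}   [B -> S]
{{{{{}}}{{S}}B}} => {{{{{}}}{{[]}}B}}   [S -> [ ]]
{{{{{}}}{{[]}}B}} => {{{{{}}}{{[]}}{B}}}   [B -> { B }]
{{{{{}}}{{[]}}{B}}} => {{{{{}}}{{[]}}{{}}}}   [B -> { }]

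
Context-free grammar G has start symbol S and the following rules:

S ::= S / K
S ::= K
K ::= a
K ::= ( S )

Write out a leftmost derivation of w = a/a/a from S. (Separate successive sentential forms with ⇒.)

S⇒S/K⇒S/K/K⇒K/K/K⇒a/K/K⇒a/a/K⇒a/a/a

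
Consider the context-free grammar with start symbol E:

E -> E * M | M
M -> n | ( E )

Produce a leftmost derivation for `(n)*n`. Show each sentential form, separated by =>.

E => E*M => M*M => (E)*M => (M)*M => (n)*M => (n)*n

E => E*M   [E -> E * M]
E*M => M*M   [E -> M]
M*M => (E)*M   [M -> ( E )]
(E)*M => (M)*M   [E -> M]
(M)*M => (n)*M   [M -> n]
(n)*M => (n)*n   [M -> n]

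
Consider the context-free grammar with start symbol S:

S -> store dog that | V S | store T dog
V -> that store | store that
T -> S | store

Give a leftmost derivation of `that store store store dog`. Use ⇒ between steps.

S ⇒ V S ⇒ that store S ⇒ that store store T dog ⇒ that store store store dog

S ⇒ V S   [S -> V S]
V S ⇒ that store S   [V -> that store]
that store S ⇒ that store store T dog   [S -> store T dog]
that store store T dog ⇒ that store store store dog   [T -> store]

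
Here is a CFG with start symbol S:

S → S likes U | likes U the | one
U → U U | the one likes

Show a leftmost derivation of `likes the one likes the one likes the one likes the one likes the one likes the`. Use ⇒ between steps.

S ⇒ likes U the ⇒ likes U U the ⇒ likes the one likes U the ⇒ likes the one likes U U the ⇒ likes the one likes U U U the ⇒ likes the one likes the one likes U U the ⇒ likes the one likes the one likes U U U the ⇒ likes the one likes the one likes the one likes U U the ⇒ likes the one likes the one likes the one likes the one likes U the ⇒ likes the one likes the one likes the one likes the one likes the one likes the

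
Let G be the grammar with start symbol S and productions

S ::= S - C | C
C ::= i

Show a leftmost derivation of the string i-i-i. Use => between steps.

S => S-C => S-C-C => C-C-C => i-C-C => i-i-C => i-i-i

S => S-C   [S ::= S - C]
S-C => S-C-C   [S ::= S - C]
S-C-C => C-C-C   [S ::= C]
C-C-C => i-C-C   [C ::= i]
i-C-C => i-i-C   [C ::= i]
i-i-C => i-i-i   [C ::= i]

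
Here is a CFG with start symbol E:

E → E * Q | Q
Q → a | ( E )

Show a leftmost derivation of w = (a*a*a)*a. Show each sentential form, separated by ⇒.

E ⇒ E*Q ⇒ Q*Q ⇒ (E)*Q ⇒ (E*Q)*Q ⇒ (E*Q*Q)*Q ⇒ (Q*Q*Q)*Q ⇒ (a*Q*Q)*Q ⇒ (a*a*Q)*Q ⇒ (a*a*a)*Q ⇒ (a*a*a)*a

E ⇒ E*Q   [E → E * Q]
E*Q ⇒ Q*Q   [E → Q]
Q*Q ⇒ (E)*Q   [Q → ( E )]
(E)*Q ⇒ (E*Q)*Q   [E → E * Q]
(E*Q)*Q ⇒ (E*Q*Q)*Q   [E → E * Q]
(E*Q*Q)*Q ⇒ (Q*Q*Q)*Q   [E → Q]
(Q*Q*Q)*Q ⇒ (a*Q*Q)*Q   [Q → a]
(a*Q*Q)*Q ⇒ (a*a*Q)*Q   [Q → a]
(a*a*Q)*Q ⇒ (a*a*a)*Q   [Q → a]
(a*a*a)*Q ⇒ (a*a*a)*a   [Q → a]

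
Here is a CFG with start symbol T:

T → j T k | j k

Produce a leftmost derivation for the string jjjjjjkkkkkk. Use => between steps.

T => jTk => jjTkk => jjjTkkk => jjjjTkkkk => jjjjjTkkkkk => jjjjjjkkkkkk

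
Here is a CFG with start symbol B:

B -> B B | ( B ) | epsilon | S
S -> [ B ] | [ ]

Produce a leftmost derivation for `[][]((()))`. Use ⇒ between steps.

B ⇒ BB   [B -> B B]
BB ⇒ BBB   [B -> B B]
BBB ⇒ SBB   [B -> S]
SBB ⇒ []BB   [S -> [ ]]
[]BB ⇒ []BBB   [B -> B B]
[]BBB ⇒ []SBB   [B -> S]
[]SBB ⇒ [][]BB   [S -> [ ]]
[][]BB ⇒ [][](B)B   [B -> ( B )]
[][](B)B ⇒ [][]((B))B   [B -> ( B )]
[][]((B))B ⇒ [][](((B)))B   [B -> ( B )]
[][](((B)))B ⇒ [][]((()))B   [B -> epsilon]
[][]((()))B ⇒ [][]((()))   [B -> epsilon]

B ⇒ BB ⇒ BBB ⇒ SBB ⇒ []BB ⇒ []BBB ⇒ []SBB ⇒ [][]BB ⇒ [][](B)B ⇒ [][]((B))B ⇒ [][](((B)))B ⇒ [][]((()))B ⇒ [][]((()))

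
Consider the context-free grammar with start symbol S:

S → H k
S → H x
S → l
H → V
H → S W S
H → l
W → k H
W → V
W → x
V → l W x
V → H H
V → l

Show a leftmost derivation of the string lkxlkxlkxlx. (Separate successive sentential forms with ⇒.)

S ⇒ Hx ⇒ SWSx ⇒ HkWSx ⇒ SWSkWSx ⇒ HkWSkWSx ⇒ SWSkWSkWSx ⇒ HkWSkWSkWSx ⇒ lkWSkWSkWSx ⇒ lkxSkWSkWSx ⇒ lkxlkWSkWSx ⇒ lkxlkxSkWSx ⇒ lkxlkxlkWSx ⇒ lkxlkxlkxSx ⇒ lkxlkxlkxlx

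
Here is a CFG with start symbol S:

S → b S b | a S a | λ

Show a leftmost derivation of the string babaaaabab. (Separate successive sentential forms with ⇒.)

S⇒bSb⇒baSab⇒babSbab⇒babaSabab⇒babaaSaabab⇒babaaaabab

S ⇒ bSb   [S → b S b]
bSb ⇒ baSab   [S → a S a]
baSab ⇒ babSbab   [S → b S b]
babSbab ⇒ babaSabab   [S → a S a]
babaSabab ⇒ babaaSaabab   [S → a S a]
babaaSaabab ⇒ babaaaabab   [S → λ]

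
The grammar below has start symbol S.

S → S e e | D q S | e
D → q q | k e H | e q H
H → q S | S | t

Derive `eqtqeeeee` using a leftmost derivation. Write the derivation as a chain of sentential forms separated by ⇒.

S ⇒ See   [S → S e e]
See ⇒ Seeee   [S → S e e]
Seeee ⇒ DqSeeee   [S → D q S]
DqSeeee ⇒ eqHqSeeee   [D → e q H]
eqHqSeeee ⇒ eqtqSeeee   [H → t]
eqtqSeeee ⇒ eqtqeeeee   [S → e]

S ⇒ See ⇒ Seeee ⇒ DqSeeee ⇒ eqHqSeeee ⇒ eqtqSeeee ⇒ eqtqeeeee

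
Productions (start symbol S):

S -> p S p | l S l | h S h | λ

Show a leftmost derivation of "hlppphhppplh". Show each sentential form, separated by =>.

S => hSh => hlSlh => hlpSplh => hlppSpplh => hlpppSppplh => hlppphShppplh => hlppphhppplh

S => hSh   [S -> h S h]
hSh => hlSlh   [S -> l S l]
hlSlh => hlpSplh   [S -> p S p]
hlpSplh => hlppSpplh   [S -> p S p]
hlppSpplh => hlpppSppplh   [S -> p S p]
hlpppSppplh => hlppphShppplh   [S -> h S h]
hlppphShppplh => hlppphhppplh   [S -> λ]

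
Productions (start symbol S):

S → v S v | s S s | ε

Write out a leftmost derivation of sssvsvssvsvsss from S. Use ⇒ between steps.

S ⇒ sSs   [S → s S s]
sSs ⇒ ssSss   [S → s S s]
ssSss ⇒ sssSsss   [S → s S s]
sssSsss ⇒ sssvSvsss   [S → v S v]
sssvSvsss ⇒ sssvsSsvsss   [S → s S s]
sssvsSsvsss ⇒ sssvsvSvsvsss   [S → v S v]
sssvsvSvsvsss ⇒ sssvsvsSsvsvsss   [S → s S s]
sssvsvsSsvsvsss ⇒ sssvsvssvsvsss   [S → ε]

S ⇒ sSs ⇒ ssSss ⇒ sssSsss ⇒ sssvSvsss ⇒ sssvsSsvsss ⇒ sssvsvSvsvsss ⇒ sssvsvsSsvsvsss ⇒ sssvsvssvsvsss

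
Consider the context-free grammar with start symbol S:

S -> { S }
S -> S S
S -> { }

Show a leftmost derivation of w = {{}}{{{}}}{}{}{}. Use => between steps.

S => SS => SSS => {S}SS => {{}}SS => {{}}SSS => {{}}SSSS => {{}}{S}SSS => {{}}{{S}}SSS => {{}}{{{}}}SSS => {{}}{{{}}}{}SS => {{}}{{{}}}{}{}S => {{}}{{{}}}{}{}{}

S => SS   [S -> S S]
SS => SSS   [S -> S S]
SSS => {S}SS   [S -> { S }]
{S}SS => {{}}SS   [S -> { }]
{{}}SS => {{}}SSS   [S -> S S]
{{}}SSS => {{}}SSSS   [S -> S S]
{{}}SSSS => {{}}{S}SSS   [S -> { S }]
{{}}{S}SSS => {{}}{{S}}SSS   [S -> { S }]
{{}}{{S}}SSS => {{}}{{{}}}SSS   [S -> { }]
{{}}{{{}}}SSS => {{}}{{{}}}{}SS   [S -> { }]
{{}}{{{}}}{}SS => {{}}{{{}}}{}{}S   [S -> { }]
{{}}{{{}}}{}{}S => {{}}{{{}}}{}{}{}   [S -> { }]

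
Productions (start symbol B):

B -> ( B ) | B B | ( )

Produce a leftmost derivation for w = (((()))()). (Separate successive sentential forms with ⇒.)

B⇒(B)⇒(BB)⇒((B)B)⇒(((B))B)⇒(((()))B)⇒(((()))())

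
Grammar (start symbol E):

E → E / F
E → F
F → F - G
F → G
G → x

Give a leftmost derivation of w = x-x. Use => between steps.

E => F   [E → F]
F => F-G   [F → F - G]
F-G => G-G   [F → G]
G-G => x-G   [G → x]
x-G => x-x   [G → x]

E => F => F-G => G-G => x-G => x-x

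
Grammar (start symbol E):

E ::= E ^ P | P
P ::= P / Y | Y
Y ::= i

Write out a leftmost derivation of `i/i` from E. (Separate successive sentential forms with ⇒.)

E⇒P⇒P/Y⇒Y/Y⇒i/Y⇒i/i

E ⇒ P   [E ::= P]
P ⇒ P/Y   [P ::= P / Y]
P/Y ⇒ Y/Y   [P ::= Y]
Y/Y ⇒ i/Y   [Y ::= i]
i/Y ⇒ i/i   [Y ::= i]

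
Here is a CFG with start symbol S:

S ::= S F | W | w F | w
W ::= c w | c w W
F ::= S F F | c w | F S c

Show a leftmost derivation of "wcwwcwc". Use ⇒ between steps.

S⇒wF⇒wFSc⇒wFScSc⇒wcwScSc⇒wcwwcSc⇒wcwwcwc

S ⇒ wF   [S ::= w F]
wF ⇒ wFSc   [F ::= F S c]
wFSc ⇒ wFScSc   [F ::= F S c]
wFScSc ⇒ wcwScSc   [F ::= c w]
wcwScSc ⇒ wcwwcSc   [S ::= w]
wcwwcSc ⇒ wcwwcwc   [S ::= w]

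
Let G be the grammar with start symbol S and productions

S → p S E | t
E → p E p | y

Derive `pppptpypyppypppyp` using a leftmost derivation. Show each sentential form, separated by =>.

S => pSE => ppSEE => pppSEEE => ppppSEEEE => pppptEEEE => pppptpEpEEE => pppptpypEEE => pppptpypyEE => pppptpypypEpE => pppptpypyppEppE => pppptpypyppyppE => pppptpypyppypppEp => pppptpypyppypppyp

S => pSE   [S → p S E]
pSE => ppSEE   [S → p S E]
ppSEE => pppSEEE   [S → p S E]
pppSEEE => ppppSEEEE   [S → p S E]
ppppSEEEE => pppptEEEE   [S → t]
pppptEEEE => pppptpEpEEE   [E → p E p]
pppptpEpEEE => pppptpypEEE   [E → y]
pppptpypEEE => pppptpypyEE   [E → y]
pppptpypyEE => pppptpypypEpE   [E → p E p]
pppptpypypEpE => pppptpypyppEppE   [E → p E p]
pppptpypyppEppE => pppptpypyppyppE   [E → y]
pppptpypyppyppE => pppptpypyppypppEp   [E → p E p]
pppptpypyppypppEp => pppptpypyppypppyp   [E → y]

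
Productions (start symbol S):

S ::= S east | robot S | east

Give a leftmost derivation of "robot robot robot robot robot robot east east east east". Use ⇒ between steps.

S ⇒ robot S ⇒ robot robot S ⇒ robot robot S east ⇒ robot robot robot S east ⇒ robot robot robot robot S east ⇒ robot robot robot robot robot S east ⇒ robot robot robot robot robot S east east ⇒ robot robot robot robot robot S east east east ⇒ robot robot robot robot robot robot S east east east ⇒ robot robot robot robot robot robot east east east east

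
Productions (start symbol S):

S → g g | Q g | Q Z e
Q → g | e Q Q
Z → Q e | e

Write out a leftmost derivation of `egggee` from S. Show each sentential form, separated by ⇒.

S ⇒ QZe ⇒ eQQZe ⇒ egQZe ⇒ eggZe ⇒ eggQee ⇒ egggee

S ⇒ QZe   [S → Q Z e]
QZe ⇒ eQQZe   [Q → e Q Q]
eQQZe ⇒ egQZe   [Q → g]
egQZe ⇒ eggZe   [Q → g]
eggZe ⇒ eggQee   [Z → Q e]
eggQee ⇒ egggee   [Q → g]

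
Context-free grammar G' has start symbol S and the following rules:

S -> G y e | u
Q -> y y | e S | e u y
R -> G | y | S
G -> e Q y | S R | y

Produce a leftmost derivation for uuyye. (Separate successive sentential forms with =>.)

S => Gye   [S -> G y e]
Gye => SRye   [G -> S R]
SRye => uRye   [S -> u]
uRye => uGye   [R -> G]
uGye => uSRye   [G -> S R]
uSRye => uuRye   [S -> u]
uuRye => uuyye   [R -> y]

S=>Gye=>SRye=>uRye=>uGye=>uSRye=>uuRye=>uuyye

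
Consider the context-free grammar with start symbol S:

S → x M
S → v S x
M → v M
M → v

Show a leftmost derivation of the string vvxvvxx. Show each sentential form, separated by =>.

S => vSx => vvSxx => vvxMxx => vvxvMxx => vvxvvxx

S => vSx   [S → v S x]
vSx => vvSxx   [S → v S x]
vvSxx => vvxMxx   [S → x M]
vvxMxx => vvxvMxx   [M → v M]
vvxvMxx => vvxvvxx   [M → v]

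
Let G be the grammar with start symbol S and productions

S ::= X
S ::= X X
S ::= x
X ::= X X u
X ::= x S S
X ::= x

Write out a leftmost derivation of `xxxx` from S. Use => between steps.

S => XX   [S ::= X X]
XX => xX   [X ::= x]
xX => xxSS   [X ::= x S S]
xxSS => xxXS   [S ::= X]
xxXS => xxxS   [X ::= x]
xxxS => xxxx   [S ::= x]

S=>XX=>xX=>xxSS=>xxXS=>xxxS=>xxxx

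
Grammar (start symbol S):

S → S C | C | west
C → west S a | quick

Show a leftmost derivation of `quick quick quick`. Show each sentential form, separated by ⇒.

S ⇒ S C ⇒ S C C ⇒ C C C ⇒ quick C C ⇒ quick quick C ⇒ quick quick quick

S ⇒ S C   [S → S C]
S C ⇒ S C C   [S → S C]
S C C ⇒ C C C   [S → C]
C C C ⇒ quick C C   [C → quick]
quick C C ⇒ quick quick C   [C → quick]
quick quick C ⇒ quick quick quick   [C → quick]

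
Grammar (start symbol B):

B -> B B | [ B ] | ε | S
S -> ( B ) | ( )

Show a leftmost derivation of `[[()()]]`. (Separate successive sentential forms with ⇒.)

B⇒[B]⇒[BB]⇒[[B]B]⇒[[BB]B]⇒[[SB]B]⇒[[()B]B]⇒[[()S]B]⇒[[()()]B]⇒[[()()]]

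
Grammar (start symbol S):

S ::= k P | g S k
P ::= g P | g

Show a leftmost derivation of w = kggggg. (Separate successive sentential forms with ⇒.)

S ⇒ kP ⇒ kgP ⇒ kggP ⇒ kgggP ⇒ kggggP ⇒ kggggg

S ⇒ kP   [S ::= k P]
kP ⇒ kgP   [P ::= g P]
kgP ⇒ kggP   [P ::= g P]
kggP ⇒ kgggP   [P ::= g P]
kgggP ⇒ kggggP   [P ::= g P]
kggggP ⇒ kggggg   [P ::= g]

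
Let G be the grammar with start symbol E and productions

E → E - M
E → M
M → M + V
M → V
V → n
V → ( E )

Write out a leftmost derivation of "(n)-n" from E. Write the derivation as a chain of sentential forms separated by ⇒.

E ⇒ E-M ⇒ M-M ⇒ V-M ⇒ (E)-M ⇒ (M)-M ⇒ (V)-M ⇒ (n)-M ⇒ (n)-V ⇒ (n)-n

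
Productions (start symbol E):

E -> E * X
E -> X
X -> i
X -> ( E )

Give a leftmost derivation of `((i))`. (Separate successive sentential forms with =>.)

E=>X=>(E)=>(X)=>((E))=>((X))=>((i))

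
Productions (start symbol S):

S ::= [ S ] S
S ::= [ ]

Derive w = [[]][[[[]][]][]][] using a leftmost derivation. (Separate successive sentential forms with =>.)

S => [S]S   [S ::= [ S ] S]
[S]S => [[]]S   [S ::= [ ]]
[[]]S => [[]][S]S   [S ::= [ S ] S]
[[]][S]S => [[]][[S]S]S   [S ::= [ S ] S]
[[]][[S]S]S => [[]][[[S]S]S]S   [S ::= [ S ] S]
[[]][[[S]S]S]S => [[]][[[[]]S]S]S   [S ::= [ ]]
[[]][[[[]]S]S]S => [[]][[[[]][]]S]S   [S ::= [ ]]
[[]][[[[]][]]S]S => [[]][[[[]][]][]]S   [S ::= [ ]]
[[]][[[[]][]][]]S => [[]][[[[]][]][]][]   [S ::= [ ]]

S=>[S]S=>[[]]S=>[[]][S]S=>[[]][[S]S]S=>[[]][[[S]S]S]S=>[[]][[[[]]S]S]S=>[[]][[[[]][]]S]S=>[[]][[[[]][]][]]S=>[[]][[[[]][]][]][]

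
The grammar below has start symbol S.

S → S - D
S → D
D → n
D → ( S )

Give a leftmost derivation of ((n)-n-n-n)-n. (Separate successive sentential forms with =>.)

S => S-D => D-D => (S)-D => (S-D)-D => (S-D-D)-D => (S-D-D-D)-D => (D-D-D-D)-D => ((S)-D-D-D)-D => ((D)-D-D-D)-D => ((n)-D-D-D)-D => ((n)-n-D-D)-D => ((n)-n-n-D)-D => ((n)-n-n-n)-D => ((n)-n-n-n)-n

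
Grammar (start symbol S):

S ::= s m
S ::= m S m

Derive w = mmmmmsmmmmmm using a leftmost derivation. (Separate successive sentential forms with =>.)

S => mSm   [S ::= m S m]
mSm => mmSmm   [S ::= m S m]
mmSmm => mmmSmmm   [S ::= m S m]
mmmSmmm => mmmmSmmmm   [S ::= m S m]
mmmmSmmmm => mmmmmSmmmmm   [S ::= m S m]
mmmmmSmmmmm => mmmmmsmmmmmm   [S ::= s m]

S => mSm => mmSmm => mmmSmmm => mmmmSmmmm => mmmmmSmmmmm => mmmmmsmmmmmm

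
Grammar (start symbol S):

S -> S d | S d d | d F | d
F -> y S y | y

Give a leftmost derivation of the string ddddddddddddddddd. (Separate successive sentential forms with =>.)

S => Sd => Sddd => Sddddd => Sddddddd => Sddddddddd => Sddddddddddd => Sddddddddddddd => Sddddddddddddddd => Sdddddddddddddddd => ddddddddddddddddd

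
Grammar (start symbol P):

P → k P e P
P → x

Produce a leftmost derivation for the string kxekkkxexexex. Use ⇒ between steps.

P⇒kPeP⇒kxeP⇒kxekPeP⇒kxekkPePeP⇒kxekkkPePePeP⇒kxekkkxePePeP⇒kxekkkxexePeP⇒kxekkkxexexeP⇒kxekkkxexexex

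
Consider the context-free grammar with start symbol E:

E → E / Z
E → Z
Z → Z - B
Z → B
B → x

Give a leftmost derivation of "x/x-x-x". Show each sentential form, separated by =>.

E => E/Z   [E → E / Z]
E/Z => Z/Z   [E → Z]
Z/Z => B/Z   [Z → B]
B/Z => x/Z   [B → x]
x/Z => x/Z-B   [Z → Z - B]
x/Z-B => x/Z-B-B   [Z → Z - B]
x/Z-B-B => x/B-B-B   [Z → B]
x/B-B-B => x/x-B-B   [B → x]
x/x-B-B => x/x-x-B   [B → x]
x/x-x-B => x/x-x-x   [B → x]

E=>E/Z=>Z/Z=>B/Z=>x/Z=>x/Z-B=>x/Z-B-B=>x/B-B-B=>x/x-B-B=>x/x-x-B=>x/x-x-x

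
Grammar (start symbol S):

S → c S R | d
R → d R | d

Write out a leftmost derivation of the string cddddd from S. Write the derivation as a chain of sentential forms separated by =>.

S => cSR   [S → c S R]
cSR => cdR   [S → d]
cdR => cddR   [R → d R]
cddR => cdddR   [R → d R]
cdddR => cddddR   [R → d R]
cddddR => cddddd   [R → d]

S=>cSR=>cdR=>cddR=>cdddR=>cddddR=>cddddd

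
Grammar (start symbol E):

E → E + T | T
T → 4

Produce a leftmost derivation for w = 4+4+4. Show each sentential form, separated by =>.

E => E+T => E+T+T => T+T+T => 4+T+T => 4+4+T => 4+4+4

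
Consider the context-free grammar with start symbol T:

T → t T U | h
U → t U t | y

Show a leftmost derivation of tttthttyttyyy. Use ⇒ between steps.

T⇒tTU⇒ttTUU⇒tttTUUU⇒ttttTUUUU⇒tttthUUUU⇒tttthtUtUUU⇒tttthttUttUUU⇒tttthttyttUUU⇒tttthttyttyUU⇒tttthttyttyyU⇒tttthttyttyyy

T ⇒ tTU   [T → t T U]
tTU ⇒ ttTUU   [T → t T U]
ttTUU ⇒ tttTUUU   [T → t T U]
tttTUUU ⇒ ttttTUUUU   [T → t T U]
ttttTUUUU ⇒ tttthUUUU   [T → h]
tttthUUUU ⇒ tttthtUtUUU   [U → t U t]
tttthtUtUUU ⇒ tttthttUttUUU   [U → t U t]
tttthttUttUUU ⇒ tttthttyttUUU   [U → y]
tttthttyttUUU ⇒ tttthttyttyUU   [U → y]
tttthttyttyUU ⇒ tttthttyttyyU   [U → y]
tttthttyttyyU ⇒ tttthttyttyyy   [U → y]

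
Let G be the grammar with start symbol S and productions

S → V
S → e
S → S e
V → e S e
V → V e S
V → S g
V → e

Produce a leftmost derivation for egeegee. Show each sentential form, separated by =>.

S => V => VeS => SgeS => VgeS => VeSgeS => SgeSgeS => VgeSgeS => egeSgeS => egeegeS => egeegee

S => V   [S → V]
V => VeS   [V → V e S]
VeS => SgeS   [V → S g]
SgeS => VgeS   [S → V]
VgeS => VeSgeS   [V → V e S]
VeSgeS => SgeSgeS   [V → S g]
SgeSgeS => VgeSgeS   [S → V]
VgeSgeS => egeSgeS   [V → e]
egeSgeS => egeegeS   [S → e]
egeegeS => egeegee   [S → e]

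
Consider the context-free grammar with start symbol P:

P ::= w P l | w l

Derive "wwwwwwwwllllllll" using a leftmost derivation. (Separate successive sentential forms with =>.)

P => wPl => wwPll => wwwPlll => wwwwPllll => wwwwwPlllll => wwwwwwPllllll => wwwwwwwPlllllll => wwwwwwwwllllllll

P => wPl   [P ::= w P l]
wPl => wwPll   [P ::= w P l]
wwPll => wwwPlll   [P ::= w P l]
wwwPlll => wwwwPllll   [P ::= w P l]
wwwwPllll => wwwwwPlllll   [P ::= w P l]
wwwwwPlllll => wwwwwwPllllll   [P ::= w P l]
wwwwwwPllllll => wwwwwwwPlllllll   [P ::= w P l]
wwwwwwwPlllllll => wwwwwwwwllllllll   [P ::= w l]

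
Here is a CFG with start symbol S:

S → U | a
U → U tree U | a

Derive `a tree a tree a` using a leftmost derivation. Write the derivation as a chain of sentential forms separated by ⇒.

S ⇒ U ⇒ U tree U ⇒ U tree U tree U ⇒ a tree U tree U ⇒ a tree a tree U ⇒ a tree a tree a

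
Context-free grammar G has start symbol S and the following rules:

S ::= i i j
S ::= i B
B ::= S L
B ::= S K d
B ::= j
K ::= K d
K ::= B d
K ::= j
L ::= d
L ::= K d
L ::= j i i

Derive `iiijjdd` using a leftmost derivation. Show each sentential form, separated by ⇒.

S ⇒ iB ⇒ iSKd ⇒ iiijKd ⇒ iiijKdd ⇒ iiijjdd

S ⇒ iB   [S ::= i B]
iB ⇒ iSKd   [B ::= S K d]
iSKd ⇒ iiijKd   [S ::= i i j]
iiijKd ⇒ iiijKdd   [K ::= K d]
iiijKdd ⇒ iiijjdd   [K ::= j]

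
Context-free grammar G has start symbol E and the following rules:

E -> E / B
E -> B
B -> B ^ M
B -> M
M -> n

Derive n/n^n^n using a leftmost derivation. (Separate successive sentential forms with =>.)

E=>E/B=>B/B=>M/B=>n/B=>n/B^M=>n/B^M^M=>n/M^M^M=>n/n^M^M=>n/n^n^M=>n/n^n^n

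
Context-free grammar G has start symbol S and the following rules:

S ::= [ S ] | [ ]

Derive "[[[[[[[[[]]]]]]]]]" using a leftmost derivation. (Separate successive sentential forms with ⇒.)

S ⇒ [S]   [S ::= [ S ]]
[S] ⇒ [[S]]   [S ::= [ S ]]
[[S]] ⇒ [[[S]]]   [S ::= [ S ]]
[[[S]]] ⇒ [[[[S]]]]   [S ::= [ S ]]
[[[[S]]]] ⇒ [[[[[S]]]]]   [S ::= [ S ]]
[[[[[S]]]]] ⇒ [[[[[[S]]]]]]   [S ::= [ S ]]
[[[[[[S]]]]]] ⇒ [[[[[[[S]]]]]]]   [S ::= [ S ]]
[[[[[[[S]]]]]]] ⇒ [[[[[[[[S]]]]]]]]   [S ::= [ S ]]
[[[[[[[[S]]]]]]]] ⇒ [[[[[[[[[]]]]]]]]]   [S ::= [ ]]

S⇒[S]⇒[[S]]⇒[[[S]]]⇒[[[[S]]]]⇒[[[[[S]]]]]⇒[[[[[[S]]]]]]⇒[[[[[[[S]]]]]]]⇒[[[[[[[[S]]]]]]]]⇒[[[[[[[[[]]]]]]]]]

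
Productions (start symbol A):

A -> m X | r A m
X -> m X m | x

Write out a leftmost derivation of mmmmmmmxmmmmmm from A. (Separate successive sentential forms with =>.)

A => mX => mmXm => mmmXmm => mmmmXmmm => mmmmmXmmmm => mmmmmmXmmmmm => mmmmmmmXmmmmmm => mmmmmmmxmmmmmm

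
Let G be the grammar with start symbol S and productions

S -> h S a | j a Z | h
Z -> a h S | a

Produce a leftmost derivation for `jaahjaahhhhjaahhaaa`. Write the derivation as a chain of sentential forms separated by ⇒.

S ⇒ jaZ ⇒ jaahS ⇒ jaahjaZ ⇒ jaahjaahS ⇒ jaahjaahhSa ⇒ jaahjaahhhSaa ⇒ jaahjaahhhhSaaa ⇒ jaahjaahhhhjaZaaa ⇒ jaahjaahhhhjaahSaaa ⇒ jaahjaahhhhjaahhaaa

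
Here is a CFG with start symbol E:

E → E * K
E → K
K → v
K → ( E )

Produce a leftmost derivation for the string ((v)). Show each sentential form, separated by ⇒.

E ⇒ K ⇒ (E) ⇒ (K) ⇒ ((E)) ⇒ ((K)) ⇒ ((v))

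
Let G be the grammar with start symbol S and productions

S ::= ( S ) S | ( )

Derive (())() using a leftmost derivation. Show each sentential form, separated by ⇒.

S ⇒ (S)S   [S ::= ( S ) S]
(S)S ⇒ (())S   [S ::= ( )]
(())S ⇒ (())()   [S ::= ( )]

S⇒(S)S⇒(())S⇒(())()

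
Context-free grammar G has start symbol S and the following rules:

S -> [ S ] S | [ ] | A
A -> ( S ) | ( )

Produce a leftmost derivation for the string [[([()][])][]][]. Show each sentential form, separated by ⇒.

S⇒[S]S⇒[[S]S]S⇒[[A]S]S⇒[[(S)]S]S⇒[[([S]S)]S]S⇒[[([A]S)]S]S⇒[[([()]S)]S]S⇒[[([()][])]S]S⇒[[([()][])][]]S⇒[[([()][])][]][]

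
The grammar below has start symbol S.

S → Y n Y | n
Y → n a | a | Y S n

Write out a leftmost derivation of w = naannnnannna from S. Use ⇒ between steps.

S ⇒ YnY   [S → Y n Y]
YnY ⇒ YSnnY   [Y → Y S n]
YSnnY ⇒ naSnnY   [Y → n a]
naSnnY ⇒ naYnYnnY   [S → Y n Y]
naYnYnnY ⇒ naYSnnYnnY   [Y → Y S n]
naYSnnYnnY ⇒ naaSnnYnnY   [Y → a]
naaSnnYnnY ⇒ naannnYnnY   [S → n]
naannnYnnY ⇒ naannnnannY   [Y → n a]
naannnnannY ⇒ naannnnannna   [Y → n a]

S ⇒ YnY ⇒ YSnnY ⇒ naSnnY ⇒ naYnYnnY ⇒ naYSnnYnnY ⇒ naaSnnYnnY ⇒ naannnYnnY ⇒ naannnnannY ⇒ naannnnannna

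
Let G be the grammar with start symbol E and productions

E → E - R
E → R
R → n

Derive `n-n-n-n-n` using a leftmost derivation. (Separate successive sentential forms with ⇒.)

E⇒E-R⇒E-R-R⇒E-R-R-R⇒E-R-R-R-R⇒R-R-R-R-R⇒n-R-R-R-R⇒n-n-R-R-R⇒n-n-n-R-R⇒n-n-n-n-R⇒n-n-n-n-n

E ⇒ E-R   [E → E - R]
E-R ⇒ E-R-R   [E → E - R]
E-R-R ⇒ E-R-R-R   [E → E - R]
E-R-R-R ⇒ E-R-R-R-R   [E → E - R]
E-R-R-R-R ⇒ R-R-R-R-R   [E → R]
R-R-R-R-R ⇒ n-R-R-R-R   [R → n]
n-R-R-R-R ⇒ n-n-R-R-R   [R → n]
n-n-R-R-R ⇒ n-n-n-R-R   [R → n]
n-n-n-R-R ⇒ n-n-n-n-R   [R → n]
n-n-n-n-R ⇒ n-n-n-n-n   [R → n]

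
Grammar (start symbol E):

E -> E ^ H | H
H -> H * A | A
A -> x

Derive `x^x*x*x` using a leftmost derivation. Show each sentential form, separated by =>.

E=>E^H=>H^H=>A^H=>x^H=>x^H*A=>x^H*A*A=>x^A*A*A=>x^x*A*A=>x^x*x*A=>x^x*x*x

E => E^H   [E -> E ^ H]
E^H => H^H   [E -> H]
H^H => A^H   [H -> A]
A^H => x^H   [A -> x]
x^H => x^H*A   [H -> H * A]
x^H*A => x^H*A*A   [H -> H * A]
x^H*A*A => x^A*A*A   [H -> A]
x^A*A*A => x^x*A*A   [A -> x]
x^x*A*A => x^x*x*A   [A -> x]
x^x*x*A => x^x*x*x   [A -> x]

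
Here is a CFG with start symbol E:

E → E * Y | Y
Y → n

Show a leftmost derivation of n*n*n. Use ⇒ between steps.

E ⇒ E*Y   [E → E * Y]
E*Y ⇒ E*Y*Y   [E → E * Y]
E*Y*Y ⇒ Y*Y*Y   [E → Y]
Y*Y*Y ⇒ n*Y*Y   [Y → n]
n*Y*Y ⇒ n*n*Y   [Y → n]
n*n*Y ⇒ n*n*n   [Y → n]

E ⇒ E*Y ⇒ E*Y*Y ⇒ Y*Y*Y ⇒ n*Y*Y ⇒ n*n*Y ⇒ n*n*n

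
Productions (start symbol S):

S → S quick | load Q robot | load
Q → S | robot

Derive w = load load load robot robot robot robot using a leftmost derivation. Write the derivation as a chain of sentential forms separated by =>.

S => load Q robot   [S → load Q robot]
load Q robot => load S robot   [Q → S]
load S robot => load load Q robot robot   [S → load Q robot]
load load Q robot robot => load load S robot robot   [Q → S]
load load S robot robot => load load load Q robot robot robot   [S → load Q robot]
load load load Q robot robot robot => load load load robot robot robot robot   [Q → robot]

S => load Q robot => load S robot => load load Q robot robot => load load S robot robot => load load load Q robot robot robot => load load load robot robot robot robot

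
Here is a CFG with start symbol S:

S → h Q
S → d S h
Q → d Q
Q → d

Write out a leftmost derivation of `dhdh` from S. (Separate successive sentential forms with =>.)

S => dSh => dhQh => dhdh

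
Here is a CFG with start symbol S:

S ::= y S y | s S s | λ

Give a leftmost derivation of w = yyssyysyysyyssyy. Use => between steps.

S=>ySy=>yySyy=>yysSsyy=>yyssSssyy=>yyssySyssyy=>yyssyySyyssyy=>yyssyysSsyyssyy=>yyssyysySysyyssyy=>yyssyysyysyyssyy

S => ySy   [S ::= y S y]
ySy => yySyy   [S ::= y S y]
yySyy => yysSsyy   [S ::= s S s]
yysSsyy => yyssSssyy   [S ::= s S s]
yyssSssyy => yyssySyssyy   [S ::= y S y]
yyssySyssyy => yyssyySyyssyy   [S ::= y S y]
yyssyySyyssyy => yyssyysSsyyssyy   [S ::= s S s]
yyssyysSsyyssyy => yyssyysySysyyssyy   [S ::= y S y]
yyssyysySysyyssyy => yyssyysyysyyssyy   [S ::= λ]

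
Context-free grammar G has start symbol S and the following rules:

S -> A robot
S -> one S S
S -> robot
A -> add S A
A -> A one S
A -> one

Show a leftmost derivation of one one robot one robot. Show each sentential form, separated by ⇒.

S ⇒ one S S ⇒ one A robot S ⇒ one one robot S ⇒ one one robot A robot ⇒ one one robot one robot

S ⇒ one S S   [S -> one S S]
one S S ⇒ one A robot S   [S -> A robot]
one A robot S ⇒ one one robot S   [A -> one]
one one robot S ⇒ one one robot A robot   [S -> A robot]
one one robot A robot ⇒ one one robot one robot   [A -> one]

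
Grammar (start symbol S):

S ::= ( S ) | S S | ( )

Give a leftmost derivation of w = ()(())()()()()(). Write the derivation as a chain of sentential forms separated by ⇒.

S⇒SS⇒SSS⇒SSSS⇒()SSS⇒()SSSS⇒()SSSSS⇒()SSSSSS⇒()(S)SSSSS⇒()(())SSSSS⇒()(())()SSSS⇒()(())()()SSS⇒()(())()()()SS⇒()(())()()()()S⇒()(())()()()()()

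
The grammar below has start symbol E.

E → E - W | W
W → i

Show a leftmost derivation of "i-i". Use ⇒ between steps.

E⇒E-W⇒W-W⇒i-W⇒i-i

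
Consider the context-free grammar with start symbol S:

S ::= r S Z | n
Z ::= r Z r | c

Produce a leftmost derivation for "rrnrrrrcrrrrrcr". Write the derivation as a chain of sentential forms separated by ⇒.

S ⇒ rSZ ⇒ rrSZZ ⇒ rrnZZ ⇒ rrnrZrZ ⇒ rrnrrZrrZ ⇒ rrnrrrZrrrZ ⇒ rrnrrrrZrrrrZ ⇒ rrnrrrrcrrrrZ ⇒ rrnrrrrcrrrrrZr ⇒ rrnrrrrcrrrrrcr

S ⇒ rSZ   [S ::= r S Z]
rSZ ⇒ rrSZZ   [S ::= r S Z]
rrSZZ ⇒ rrnZZ   [S ::= n]
rrnZZ ⇒ rrnrZrZ   [Z ::= r Z r]
rrnrZrZ ⇒ rrnrrZrrZ   [Z ::= r Z r]
rrnrrZrrZ ⇒ rrnrrrZrrrZ   [Z ::= r Z r]
rrnrrrZrrrZ ⇒ rrnrrrrZrrrrZ   [Z ::= r Z r]
rrnrrrrZrrrrZ ⇒ rrnrrrrcrrrrZ   [Z ::= c]
rrnrrrrcrrrrZ ⇒ rrnrrrrcrrrrrZr   [Z ::= r Z r]
rrnrrrrcrrrrrZr ⇒ rrnrrrrcrrrrrcr   [Z ::= c]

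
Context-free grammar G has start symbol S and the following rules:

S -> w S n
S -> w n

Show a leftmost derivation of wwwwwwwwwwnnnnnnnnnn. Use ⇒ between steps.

S ⇒ wSn   [S -> w S n]
wSn ⇒ wwSnn   [S -> w S n]
wwSnn ⇒ wwwSnnn   [S -> w S n]
wwwSnnn ⇒ wwwwSnnnn   [S -> w S n]
wwwwSnnnn ⇒ wwwwwSnnnnn   [S -> w S n]
wwwwwSnnnnn ⇒ wwwwwwSnnnnnn   [S -> w S n]
wwwwwwSnnnnnn ⇒ wwwwwwwSnnnnnnn   [S -> w S n]
wwwwwwwSnnnnnnn ⇒ wwwwwwwwSnnnnnnnn   [S -> w S n]
wwwwwwwwSnnnnnnnn ⇒ wwwwwwwwwSnnnnnnnnn   [S -> w S n]
wwwwwwwwwSnnnnnnnnn ⇒ wwwwwwwwwwnnnnnnnnnn   [S -> w n]

S ⇒ wSn ⇒ wwSnn ⇒ wwwSnnn ⇒ wwwwSnnnn ⇒ wwwwwSnnnnn ⇒ wwwwwwSnnnnnn ⇒ wwwwwwwSnnnnnnn ⇒ wwwwwwwwSnnnnnnnn ⇒ wwwwwwwwwSnnnnnnnnn ⇒ wwwwwwwwwwnnnnnnnnnn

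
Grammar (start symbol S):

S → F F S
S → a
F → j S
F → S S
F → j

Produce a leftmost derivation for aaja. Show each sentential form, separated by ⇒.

S ⇒ FFS ⇒ SSFS ⇒ aSFS ⇒ aaFS ⇒ aajS ⇒ aaja

S ⇒ FFS   [S → F F S]
FFS ⇒ SSFS   [F → S S]
SSFS ⇒ aSFS   [S → a]
aSFS ⇒ aaFS   [S → a]
aaFS ⇒ aajS   [F → j]
aajS ⇒ aaja   [S → a]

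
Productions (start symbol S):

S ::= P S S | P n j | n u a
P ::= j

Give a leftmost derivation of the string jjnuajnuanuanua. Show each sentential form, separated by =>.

S => PSS   [S ::= P S S]
PSS => jSS   [P ::= j]
jSS => jPSSS   [S ::= P S S]
jPSSS => jjSSS   [P ::= j]
jjSSS => jjnuaSS   [S ::= n u a]
jjnuaSS => jjnuaPSSS   [S ::= P S S]
jjnuaPSSS => jjnuajSSS   [P ::= j]
jjnuajSSS => jjnuajnuaSS   [S ::= n u a]
jjnuajnuaSS => jjnuajnuanuaS   [S ::= n u a]
jjnuajnuanuaS => jjnuajnuanuanua   [S ::= n u a]

S=>PSS=>jSS=>jPSSS=>jjSSS=>jjnuaSS=>jjnuaPSSS=>jjnuajSSS=>jjnuajnuaSS=>jjnuajnuanuaS=>jjnuajnuanuanua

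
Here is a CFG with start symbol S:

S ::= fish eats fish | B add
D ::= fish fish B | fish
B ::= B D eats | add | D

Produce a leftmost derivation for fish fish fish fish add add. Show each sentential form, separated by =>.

S => B add => D add => fish fish B add => fish fish D add => fish fish fish fish B add => fish fish fish fish add add

S => B add   [S ::= B add]
B add => D add   [B ::= D]
D add => fish fish B add   [D ::= fish fish B]
fish fish B add => fish fish D add   [B ::= D]
fish fish D add => fish fish fish fish B add   [D ::= fish fish B]
fish fish fish fish B add => fish fish fish fish add add   [B ::= add]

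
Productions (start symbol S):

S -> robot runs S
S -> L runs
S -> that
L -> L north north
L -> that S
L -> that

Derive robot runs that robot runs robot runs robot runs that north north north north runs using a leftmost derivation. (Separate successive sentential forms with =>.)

S => robot runs S => robot runs L runs => robot runs L north north runs => robot runs L north north north north runs => robot runs that S north north north north runs => robot runs that robot runs S north north north north runs => robot runs that robot runs robot runs S north north north north runs => robot runs that robot runs robot runs robot runs S north north north north runs => robot runs that robot runs robot runs robot runs that north north north north runs

S => robot runs S   [S -> robot runs S]
robot runs S => robot runs L runs   [S -> L runs]
robot runs L runs => robot runs L north north runs   [L -> L north north]
robot runs L north north runs => robot runs L north north north north runs   [L -> L north north]
robot runs L north north north north runs => robot runs that S north north north north runs   [L -> that S]
robot runs that S north north north north runs => robot runs that robot runs S north north north north runs   [S -> robot runs S]
robot runs that robot runs S north north north north runs => robot runs that robot runs robot runs S north north north north runs   [S -> robot runs S]
robot runs that robot runs robot runs S north north north north runs => robot runs that robot runs robot runs robot runs S north north north north runs   [S -> robot runs S]
robot runs that robot runs robot runs robot runs S north north north north runs => robot runs that robot runs robot runs robot runs that north north north north runs   [S -> that]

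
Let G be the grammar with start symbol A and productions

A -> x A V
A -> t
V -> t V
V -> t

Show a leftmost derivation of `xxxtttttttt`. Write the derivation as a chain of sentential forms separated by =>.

A => xAV => xxAVV => xxxAVVV => xxxtVVV => xxxttVVV => xxxtttVVV => xxxttttVVV => xxxtttttVV => xxxttttttVV => xxxtttttttV => xxxtttttttt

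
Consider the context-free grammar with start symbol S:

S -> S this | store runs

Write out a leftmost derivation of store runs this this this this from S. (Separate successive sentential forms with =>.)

S => S this   [S -> S this]
S this => S this this   [S -> S this]
S this this => S this this this   [S -> S this]
S this this this => S this this this this   [S -> S this]
S this this this this => store runs this this this this   [S -> store runs]

S => S this => S this this => S this this this => S this this this this => store runs this this this this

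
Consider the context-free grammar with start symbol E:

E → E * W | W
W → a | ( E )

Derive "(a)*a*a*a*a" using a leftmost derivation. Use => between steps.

E=>E*W=>E*W*W=>E*W*W*W=>E*W*W*W*W=>W*W*W*W*W=>(E)*W*W*W*W=>(W)*W*W*W*W=>(a)*W*W*W*W=>(a)*a*W*W*W=>(a)*a*a*W*W=>(a)*a*a*a*W=>(a)*a*a*a*a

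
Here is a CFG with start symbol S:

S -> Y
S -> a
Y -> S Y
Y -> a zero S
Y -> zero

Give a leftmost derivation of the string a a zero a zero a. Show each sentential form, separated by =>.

S => Y   [S -> Y]
Y => S Y   [Y -> S Y]
S Y => a Y   [S -> a]
a Y => a a zero S   [Y -> a zero S]
a a zero S => a a zero Y   [S -> Y]
a a zero Y => a a zero a zero S   [Y -> a zero S]
a a zero a zero S => a a zero a zero a   [S -> a]

S => Y => S Y => a Y => a a zero S => a a zero Y => a a zero a zero S => a a zero a zero a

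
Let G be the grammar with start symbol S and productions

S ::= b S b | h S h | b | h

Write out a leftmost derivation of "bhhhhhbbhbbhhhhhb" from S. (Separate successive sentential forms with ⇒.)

S⇒bSb⇒bhShb⇒bhhShhb⇒bhhhShhhb⇒bhhhhShhhhb⇒bhhhhhShhhhhb⇒bhhhhhbSbhhhhhb⇒bhhhhhbbSbbhhhhhb⇒bhhhhhbbhbbhhhhhb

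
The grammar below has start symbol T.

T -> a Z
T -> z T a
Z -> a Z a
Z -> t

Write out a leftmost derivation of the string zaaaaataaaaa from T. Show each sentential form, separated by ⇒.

T⇒zTa⇒zaZa⇒zaaZaa⇒zaaaZaaa⇒zaaaaZaaaa⇒zaaaaaZaaaaa⇒zaaaaataaaaa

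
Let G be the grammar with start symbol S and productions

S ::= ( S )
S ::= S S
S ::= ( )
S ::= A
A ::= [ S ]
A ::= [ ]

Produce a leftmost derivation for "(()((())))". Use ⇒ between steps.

S ⇒ (S) ⇒ (SS) ⇒ (()S) ⇒ (()(S)) ⇒ (()((S))) ⇒ (()((())))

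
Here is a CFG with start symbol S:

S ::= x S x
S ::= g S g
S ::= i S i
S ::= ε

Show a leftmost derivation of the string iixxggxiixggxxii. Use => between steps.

S=>iSi=>iiSii=>iixSxii=>iixxSxxii=>iixxgSgxxii=>iixxggSggxxii=>iixxggxSxggxxii=>iixxggxiSixggxxii=>iixxggxiixggxxii

S => iSi   [S ::= i S i]
iSi => iiSii   [S ::= i S i]
iiSii => iixSxii   [S ::= x S x]
iixSxii => iixxSxxii   [S ::= x S x]
iixxSxxii => iixxgSgxxii   [S ::= g S g]
iixxgSgxxii => iixxggSggxxii   [S ::= g S g]
iixxggSggxxii => iixxggxSxggxxii   [S ::= x S x]
iixxggxSxggxxii => iixxggxiSixggxxii   [S ::= i S i]
iixxggxiSixggxxii => iixxggxiixggxxii   [S ::= ε]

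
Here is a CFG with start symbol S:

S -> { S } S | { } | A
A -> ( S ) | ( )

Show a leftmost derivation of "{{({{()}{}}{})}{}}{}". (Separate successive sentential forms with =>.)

S => {S}S   [S -> { S } S]
{S}S => {{S}S}S   [S -> { S } S]
{{S}S}S => {{A}S}S   [S -> A]
{{A}S}S => {{(S)}S}S   [A -> ( S )]
{{(S)}S}S => {{({S}S)}S}S   [S -> { S } S]
{{({S}S)}S}S => {{({{S}S}S)}S}S   [S -> { S } S]
{{({{S}S}S)}S}S => {{({{A}S}S)}S}S   [S -> A]
{{({{A}S}S)}S}S => {{({{()}S}S)}S}S   [A -> ( )]
{{({{()}S}S)}S}S => {{({{()}{}}S)}S}S   [S -> { }]
{{({{()}{}}S)}S}S => {{({{()}{}}{})}S}S   [S -> { }]
{{({{()}{}}{})}S}S => {{({{()}{}}{})}{}}S   [S -> { }]
{{({{()}{}}{})}{}}S => {{({{()}{}}{})}{}}{}   [S -> { }]

S=>{S}S=>{{S}S}S=>{{A}S}S=>{{(S)}S}S=>{{({S}S)}S}S=>{{({{S}S}S)}S}S=>{{({{A}S}S)}S}S=>{{({{()}S}S)}S}S=>{{({{()}{}}S)}S}S=>{{({{()}{}}{})}S}S=>{{({{()}{}}{})}{}}S=>{{({{()}{}}{})}{}}{}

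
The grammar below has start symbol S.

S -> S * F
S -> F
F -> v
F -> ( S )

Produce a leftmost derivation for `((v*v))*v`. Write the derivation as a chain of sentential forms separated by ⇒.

S ⇒ S*F ⇒ F*F ⇒ (S)*F ⇒ (F)*F ⇒ ((S))*F ⇒ ((S*F))*F ⇒ ((F*F))*F ⇒ ((v*F))*F ⇒ ((v*v))*F ⇒ ((v*v))*v

S ⇒ S*F   [S -> S * F]
S*F ⇒ F*F   [S -> F]
F*F ⇒ (S)*F   [F -> ( S )]
(S)*F ⇒ (F)*F   [S -> F]
(F)*F ⇒ ((S))*F   [F -> ( S )]
((S))*F ⇒ ((S*F))*F   [S -> S * F]
((S*F))*F ⇒ ((F*F))*F   [S -> F]
((F*F))*F ⇒ ((v*F))*F   [F -> v]
((v*F))*F ⇒ ((v*v))*F   [F -> v]
((v*v))*F ⇒ ((v*v))*v   [F -> v]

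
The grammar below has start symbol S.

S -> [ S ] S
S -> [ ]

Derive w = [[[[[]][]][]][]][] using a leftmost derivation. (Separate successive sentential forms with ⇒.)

S ⇒ [S]S ⇒ [[S]S]S ⇒ [[[S]S]S]S ⇒ [[[[S]S]S]S]S ⇒ [[[[[]]S]S]S]S ⇒ [[[[[]][]]S]S]S ⇒ [[[[[]][]][]]S]S ⇒ [[[[[]][]][]][]]S ⇒ [[[[[]][]][]][]][]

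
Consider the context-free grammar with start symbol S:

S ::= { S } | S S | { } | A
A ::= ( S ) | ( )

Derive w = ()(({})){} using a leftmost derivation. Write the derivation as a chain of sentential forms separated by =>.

S=>SS=>SSS=>ASS=>()SS=>()AS=>()(S)S=>()(A)S=>()((S))S=>()(({}))S=>()(({})){}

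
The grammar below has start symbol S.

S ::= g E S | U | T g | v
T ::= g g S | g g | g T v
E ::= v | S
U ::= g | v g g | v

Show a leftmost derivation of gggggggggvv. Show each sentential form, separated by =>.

S=>gES=>gSS=>ggESS=>ggSSS=>ggTgSS=>ggggSgSS=>ggggTggSS=>ggggggSggSS=>ggggggUggSS=>gggggggggSS=>gggggggggvS=>gggggggggvv

S => gES   [S ::= g E S]
gES => gSS   [E ::= S]
gSS => ggESS   [S ::= g E S]
ggESS => ggSSS   [E ::= S]
ggSSS => ggTgSS   [S ::= T g]
ggTgSS => ggggSgSS   [T ::= g g S]
ggggSgSS => ggggTggSS   [S ::= T g]
ggggTggSS => ggggggSggSS   [T ::= g g S]
ggggggSggSS => ggggggUggSS   [S ::= U]
ggggggUggSS => gggggggggSS   [U ::= g]
gggggggggSS => gggggggggvS   [S ::= v]
gggggggggvS => gggggggggvv   [S ::= v]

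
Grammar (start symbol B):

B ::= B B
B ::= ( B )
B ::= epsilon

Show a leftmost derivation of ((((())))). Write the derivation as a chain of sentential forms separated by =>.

B => (B)   [B ::= ( B )]
(B) => (BB)   [B ::= B B]
(BB) => ((B)B)   [B ::= ( B )]
((B)B) => (((B))B)   [B ::= ( B )]
(((B))B) => ((((B)))B)   [B ::= ( B )]
((((B)))B) => ((((BB)))B)   [B ::= B B]
((((BB)))B) => (((((B)B)))B)   [B ::= ( B )]
(((((B)B)))B) => ((((()B)))B)   [B ::= epsilon]
((((()B)))B) => ((((())))B)   [B ::= epsilon]
((((())))B) => ((((()))))   [B ::= epsilon]

B=>(B)=>(BB)=>((B)B)=>(((B))B)=>((((B)))B)=>((((BB)))B)=>(((((B)B)))B)=>((((()B)))B)=>((((())))B)=>((((()))))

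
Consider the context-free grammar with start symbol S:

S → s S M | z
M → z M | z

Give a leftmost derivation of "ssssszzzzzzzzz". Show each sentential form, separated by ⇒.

S ⇒ sSM   [S → s S M]
sSM ⇒ ssSMM   [S → s S M]
ssSMM ⇒ sssSMMM   [S → s S M]
sssSMMM ⇒ ssssSMMMM   [S → s S M]
ssssSMMMM ⇒ sssssSMMMMM   [S → s S M]
sssssSMMMMM ⇒ ssssszMMMMM   [S → z]
ssssszMMMMM ⇒ ssssszzMMMMM   [M → z M]
ssssszzMMMMM ⇒ ssssszzzMMMMM   [M → z M]
ssssszzzMMMMM ⇒ ssssszzzzMMMM   [M → z]
ssssszzzzMMMM ⇒ ssssszzzzzMMMM   [M → z M]
ssssszzzzzMMMM ⇒ ssssszzzzzzMMM   [M → z]
ssssszzzzzzMMM ⇒ ssssszzzzzzzMM   [M → z]
ssssszzzzzzzMM ⇒ ssssszzzzzzzzM   [M → z]
ssssszzzzzzzzM ⇒ ssssszzzzzzzzz   [M → z]

S ⇒ sSM ⇒ ssSMM ⇒ sssSMMM ⇒ ssssSMMMM ⇒ sssssSMMMMM ⇒ ssssszMMMMM ⇒ ssssszzMMMMM ⇒ ssssszzzMMMMM ⇒ ssssszzzzMMMM ⇒ ssssszzzzzMMMM ⇒ ssssszzzzzzMMM ⇒ ssssszzzzzzzMM ⇒ ssssszzzzzzzzM ⇒ ssssszzzzzzzzz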